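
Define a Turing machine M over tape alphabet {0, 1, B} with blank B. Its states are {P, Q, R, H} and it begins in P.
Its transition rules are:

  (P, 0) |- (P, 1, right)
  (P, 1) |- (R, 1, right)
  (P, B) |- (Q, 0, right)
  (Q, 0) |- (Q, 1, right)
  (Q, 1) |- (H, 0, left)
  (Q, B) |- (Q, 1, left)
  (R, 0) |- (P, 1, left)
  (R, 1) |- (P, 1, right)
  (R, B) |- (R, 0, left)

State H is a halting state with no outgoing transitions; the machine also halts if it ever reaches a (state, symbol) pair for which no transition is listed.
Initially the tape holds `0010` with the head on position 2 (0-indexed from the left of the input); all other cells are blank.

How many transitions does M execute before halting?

P | 00[1]0BB   read 1 → write 1, move right, go to R
R | 001[0]BB   read 0 → write 1, move left, go to P
P | 00[1]1BB   read 1 → write 1, move right, go to R
R | 001[1]BB   read 1 → write 1, move right, go to P
P | 0011[B]B   read B → write 0, move right, go to Q
Q | 00110[B]   read B → write 1, move left, go to Q
Q | 0011[0]1   read 0 → write 1, move right, go to Q
Q | 00111[1]   read 1 → write 0, move left, go to H
H | 0011[1]0
M halts after 8 transitions.

8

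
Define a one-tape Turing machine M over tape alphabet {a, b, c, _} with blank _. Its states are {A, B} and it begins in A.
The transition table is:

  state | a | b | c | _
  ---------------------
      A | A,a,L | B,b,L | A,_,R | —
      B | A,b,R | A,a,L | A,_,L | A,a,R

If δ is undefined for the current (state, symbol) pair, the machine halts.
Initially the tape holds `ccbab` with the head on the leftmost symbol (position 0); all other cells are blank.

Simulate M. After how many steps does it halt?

8

A | [c]cbab   read c → write _, move R, go to A
A | _[c]bab   read c → write _, move R, go to A
A | __[b]ab   read b → write b, move L, go to B
B | _[_]bab   read _ → write a, move R, go to A
A | _a[b]ab   read b → write b, move L, go to B
B | _[a]bab   read a → write b, move R, go to A
A | _b[b]ab   read b → write b, move L, go to B
B | _[b]bab   read b → write a, move L, go to A
A | [_]abab
M halts after 8 transitions.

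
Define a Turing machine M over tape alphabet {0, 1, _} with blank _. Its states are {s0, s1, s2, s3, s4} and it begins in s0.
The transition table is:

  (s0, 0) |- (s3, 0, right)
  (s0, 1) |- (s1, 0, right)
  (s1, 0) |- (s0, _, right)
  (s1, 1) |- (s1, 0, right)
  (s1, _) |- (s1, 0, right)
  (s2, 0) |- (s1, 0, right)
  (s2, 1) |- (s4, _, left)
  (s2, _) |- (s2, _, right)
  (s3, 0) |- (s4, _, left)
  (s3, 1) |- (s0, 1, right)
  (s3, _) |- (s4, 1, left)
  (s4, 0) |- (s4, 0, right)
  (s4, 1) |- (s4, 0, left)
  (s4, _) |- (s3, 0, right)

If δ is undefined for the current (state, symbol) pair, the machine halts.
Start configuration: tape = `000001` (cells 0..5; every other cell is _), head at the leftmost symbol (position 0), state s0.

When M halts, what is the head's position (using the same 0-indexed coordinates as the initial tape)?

s0 | [0]00001_   read 0 → write 0, move right, go to s3
s3 | 0[0]0001_   read 0 → write _, move left, go to s4
s4 | [0]_0001_   read 0 → write 0, move right, go to s4
s4 | 0[_]0001_   read _ → write 0, move right, go to s3
s3 | 00[0]001_   read 0 → write _, move left, go to s4
s4 | 0[0]_001_   read 0 → write 0, move right, go to s4
s4 | 00[_]001_   read _ → write 0, move right, go to s3
s3 | 000[0]01_   read 0 → write _, move left, go to s4
s4 | 00[0]_01_   read 0 → write 0, move right, go to s4
s4 | 000[_]01_   read _ → write 0, move right, go to s3
s3 | 0000[0]1_   read 0 → write _, move left, go to s4
s4 | 000[0]_1_   read 0 → write 0, move right, go to s4
s4 | 0000[_]1_   read _ → write 0, move right, go to s3
s3 | 00000[1]_   read 1 → write 1, move right, go to s0
s0 | 000001[_]
At halt the head is at cell 6.

6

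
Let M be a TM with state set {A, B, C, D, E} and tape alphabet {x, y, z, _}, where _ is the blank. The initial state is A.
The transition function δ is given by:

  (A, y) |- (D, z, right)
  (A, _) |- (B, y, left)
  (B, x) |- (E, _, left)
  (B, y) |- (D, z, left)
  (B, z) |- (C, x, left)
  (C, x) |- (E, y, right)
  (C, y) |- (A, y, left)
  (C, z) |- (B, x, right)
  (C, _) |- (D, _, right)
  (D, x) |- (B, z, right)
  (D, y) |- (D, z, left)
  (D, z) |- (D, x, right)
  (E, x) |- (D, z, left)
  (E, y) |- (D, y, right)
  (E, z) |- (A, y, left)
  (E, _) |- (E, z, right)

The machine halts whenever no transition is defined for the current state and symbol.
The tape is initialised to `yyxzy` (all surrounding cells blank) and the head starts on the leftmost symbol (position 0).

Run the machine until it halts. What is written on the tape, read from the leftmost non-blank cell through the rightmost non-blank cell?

z___y

A | _[y]yxzy   read y → write z, move right, go to D
D | _z[y]xzy   read y → write z, move left, go to D
D | _[z]zxzy   read z → write x, move right, go to D
D | _x[z]xzy   read z → write x, move right, go to D
D | _xx[x]zy   read x → write z, move right, go to B
B | _xxz[z]y   read z → write x, move left, go to C
C | _xx[z]xy   read z → write x, move right, go to B
B | _xxx[x]y   read x → write _, move left, go to E
E | _xx[x]_y   read x → write z, move left, go to D
D | _x[x]z_y   read x → write z, move right, go to B
B | _xz[z]_y   read z → write x, move left, go to C
C | _x[z]x_y   read z → write x, move right, go to B
B | _xx[x]_y   read x → write _, move left, go to E
E | _x[x]__y   read x → write z, move left, go to D
D | _[x]z__y   read x → write z, move right, go to B
B | _z[z]__y   read z → write x, move left, go to C
C | _[z]x__y   read z → write x, move right, go to B
B | _x[x]__y   read x → write _, move left, go to E
E | _[x]___y   read x → write z, move left, go to D
D | [_]z___y
The non-blank tape span at halt is z___y.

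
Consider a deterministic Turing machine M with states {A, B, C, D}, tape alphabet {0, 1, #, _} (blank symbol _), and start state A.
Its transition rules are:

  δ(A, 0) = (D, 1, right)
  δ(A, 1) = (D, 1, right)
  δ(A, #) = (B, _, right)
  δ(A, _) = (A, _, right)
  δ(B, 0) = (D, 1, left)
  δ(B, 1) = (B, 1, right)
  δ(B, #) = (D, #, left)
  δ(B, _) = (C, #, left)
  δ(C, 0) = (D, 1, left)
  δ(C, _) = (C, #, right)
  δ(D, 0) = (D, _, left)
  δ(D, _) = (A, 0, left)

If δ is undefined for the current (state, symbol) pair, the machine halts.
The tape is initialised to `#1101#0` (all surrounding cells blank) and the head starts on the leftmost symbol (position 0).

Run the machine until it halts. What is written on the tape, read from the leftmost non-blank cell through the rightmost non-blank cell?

state=A head=0 tape=[#]1101#0   (A,#)→(B,_,right)
state=B head=1 tape=_[1]101#0   (B,1)→(B,1,right)
state=B head=2 tape=_1[1]01#0   (B,1)→(B,1,right)
state=B head=3 tape=_11[0]1#0   (B,0)→(D,1,left)
state=D head=2 tape=_1[1]11#0
The non-blank tape span at halt is 1111#0.

1111#0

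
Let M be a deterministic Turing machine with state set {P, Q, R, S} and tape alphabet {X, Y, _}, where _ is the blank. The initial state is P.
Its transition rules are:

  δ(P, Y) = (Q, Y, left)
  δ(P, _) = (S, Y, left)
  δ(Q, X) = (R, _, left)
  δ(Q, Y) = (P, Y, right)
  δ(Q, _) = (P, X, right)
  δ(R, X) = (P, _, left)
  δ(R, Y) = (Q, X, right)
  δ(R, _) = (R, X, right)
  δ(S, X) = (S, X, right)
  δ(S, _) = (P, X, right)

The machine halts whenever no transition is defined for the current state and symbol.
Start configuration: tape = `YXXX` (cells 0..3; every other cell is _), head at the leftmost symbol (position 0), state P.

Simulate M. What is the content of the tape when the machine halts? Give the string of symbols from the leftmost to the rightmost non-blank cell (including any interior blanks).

P | __[Y]XXX   read Y → write Y, move left, go to Q
Q | _[_]YXXX   read _ → write X, move right, go to P
P | _X[Y]XXX   read Y → write Y, move left, go to Q
Q | _[X]YXXX   read X → write _, move left, go to R
R | [_]_YXXX   read _ → write X, move right, go to R
R | X[_]YXXX   read _ → write X, move right, go to R
R | XX[Y]XXX   read Y → write X, move right, go to Q
Q | XXX[X]XX   read X → write _, move left, go to R
R | XX[X]_XX   read X → write _, move left, go to P
P | X[X]__XX
The non-blank tape span at halt is XX__XX.

XX__XX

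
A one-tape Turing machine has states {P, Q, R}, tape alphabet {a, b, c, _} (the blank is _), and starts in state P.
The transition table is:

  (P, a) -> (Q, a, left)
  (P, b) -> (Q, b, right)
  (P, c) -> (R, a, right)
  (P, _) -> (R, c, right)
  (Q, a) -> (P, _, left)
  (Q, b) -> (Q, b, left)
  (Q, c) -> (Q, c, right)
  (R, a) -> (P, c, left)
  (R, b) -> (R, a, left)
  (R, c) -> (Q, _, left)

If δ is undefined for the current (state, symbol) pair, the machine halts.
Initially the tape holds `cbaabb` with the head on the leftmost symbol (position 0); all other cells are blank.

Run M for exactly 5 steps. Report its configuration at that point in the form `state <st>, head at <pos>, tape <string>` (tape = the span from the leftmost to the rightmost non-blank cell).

state Q, head at -1, tape c_aaabb

state=P head=0 tape=_[c]baabb   (P,c)→(R,a,right)
state=R head=1 tape=_a[b]aabb   (R,b)→(R,a,left)
state=R head=0 tape=_[a]aaabb   (R,a)→(P,c,left)
state=P head=-1 tape=[_]caaabb   (P,_)→(R,c,right)
state=R head=0 tape=c[c]aaabb   (R,c)→(Q,_,left)
state=Q head=-1 tape=[c]_aaabb
After 5 steps: state Q, head at -1, tape c_aaabb.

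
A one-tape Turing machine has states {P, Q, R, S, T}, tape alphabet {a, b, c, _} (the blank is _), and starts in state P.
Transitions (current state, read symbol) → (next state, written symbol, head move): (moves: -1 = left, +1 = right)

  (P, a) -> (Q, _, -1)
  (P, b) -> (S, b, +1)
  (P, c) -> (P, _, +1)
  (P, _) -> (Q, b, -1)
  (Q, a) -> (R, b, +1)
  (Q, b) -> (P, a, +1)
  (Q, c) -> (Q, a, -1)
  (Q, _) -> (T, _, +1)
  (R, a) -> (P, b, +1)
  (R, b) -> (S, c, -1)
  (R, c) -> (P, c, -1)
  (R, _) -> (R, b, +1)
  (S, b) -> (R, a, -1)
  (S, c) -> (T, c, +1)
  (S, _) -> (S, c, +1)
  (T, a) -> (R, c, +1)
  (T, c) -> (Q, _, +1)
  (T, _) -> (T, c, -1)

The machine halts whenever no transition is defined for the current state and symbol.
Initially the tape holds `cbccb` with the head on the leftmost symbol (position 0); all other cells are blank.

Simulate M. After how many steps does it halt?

state=P head=0 tape=[c]bccb__   (P,c)→(P,_,+1)
state=P head=1 tape=_[b]ccb__   (P,b)→(S,b,+1)
state=S head=2 tape=_b[c]cb__   (S,c)→(T,c,+1)
state=T head=3 tape=_bc[c]b__   (T,c)→(Q,_,+1)
state=Q head=4 tape=_bc_[b]__   (Q,b)→(P,a,+1)
state=P head=5 tape=_bc_a[_]_   (P,_)→(Q,b,-1)
state=Q head=4 tape=_bc_[a]b_   (Q,a)→(R,b,+1)
state=R head=5 tape=_bc_b[b]_   (R,b)→(S,c,-1)
state=S head=4 tape=_bc_[b]c_   (S,b)→(R,a,-1)
state=R head=3 tape=_bc[_]ac_   (R,_)→(R,b,+1)
state=R head=4 tape=_bcb[a]c_   (R,a)→(P,b,+1)
state=P head=5 tape=_bcbb[c]_   (P,c)→(P,_,+1)
state=P head=6 tape=_bcbb_[_]   (P,_)→(Q,b,-1)
state=Q head=5 tape=_bcbb[_]b   (Q,_)→(T,_,+1)
state=T head=6 tape=_bcbb_[b]
M halts after 14 transitions.

14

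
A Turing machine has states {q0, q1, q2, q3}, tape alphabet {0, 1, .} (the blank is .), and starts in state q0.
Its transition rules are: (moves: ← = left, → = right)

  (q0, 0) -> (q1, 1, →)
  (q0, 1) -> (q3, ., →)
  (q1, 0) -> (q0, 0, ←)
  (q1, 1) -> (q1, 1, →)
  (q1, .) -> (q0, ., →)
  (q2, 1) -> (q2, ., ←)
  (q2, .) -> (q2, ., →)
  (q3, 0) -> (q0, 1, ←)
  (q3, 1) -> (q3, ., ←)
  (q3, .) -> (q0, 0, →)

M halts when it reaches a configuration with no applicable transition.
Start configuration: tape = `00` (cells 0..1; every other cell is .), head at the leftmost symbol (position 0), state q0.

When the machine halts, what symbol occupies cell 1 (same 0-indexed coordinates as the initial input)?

state=q0 head=0 tape=[0]0   (q0,0)→(q1,1,→)
state=q1 head=1 tape=1[0]   (q1,0)→(q0,0,←)
state=q0 head=0 tape=[1]0   (q0,1)→(q3,.,→)
state=q3 head=1 tape=.[0]   (q3,0)→(q0,1,←)
state=q0 head=0 tape=[.]1
Cell 1 holds 1 when M halts.

1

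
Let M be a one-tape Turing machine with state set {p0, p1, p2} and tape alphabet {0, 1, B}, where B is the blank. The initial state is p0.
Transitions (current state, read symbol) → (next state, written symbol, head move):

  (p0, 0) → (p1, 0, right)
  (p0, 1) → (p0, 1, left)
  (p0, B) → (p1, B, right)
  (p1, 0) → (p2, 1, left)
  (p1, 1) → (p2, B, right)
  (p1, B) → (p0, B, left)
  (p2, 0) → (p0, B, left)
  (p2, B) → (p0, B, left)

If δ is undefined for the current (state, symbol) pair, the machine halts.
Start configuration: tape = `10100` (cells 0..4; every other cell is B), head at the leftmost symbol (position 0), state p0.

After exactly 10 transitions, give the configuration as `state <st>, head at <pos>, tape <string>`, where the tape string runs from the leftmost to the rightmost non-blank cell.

state=p0 head=0 tape=B[1]0100   (p0,1)→(p0,1,left)
state=p0 head=-1 tape=[B]10100   (p0,B)→(p1,B,right)
state=p1 head=0 tape=B[1]0100   (p1,1)→(p2,B,right)
state=p2 head=1 tape=BB[0]100   (p2,0)→(p0,B,left)
state=p0 head=0 tape=B[B]B100   (p0,B)→(p1,B,right)
state=p1 head=1 tape=BB[B]100   (p1,B)→(p0,B,left)
state=p0 head=0 tape=B[B]B100   (p0,B)→(p1,B,right)
state=p1 head=1 tape=BB[B]100   (p1,B)→(p0,B,left)
state=p0 head=0 tape=B[B]B100   (p0,B)→(p1,B,right)
state=p1 head=1 tape=BB[B]100   (p1,B)→(p0,B,left)
state=p0 head=0 tape=B[B]B100
After 10 steps: state p0, head at 0, tape 100.

state p0, head at 0, tape 100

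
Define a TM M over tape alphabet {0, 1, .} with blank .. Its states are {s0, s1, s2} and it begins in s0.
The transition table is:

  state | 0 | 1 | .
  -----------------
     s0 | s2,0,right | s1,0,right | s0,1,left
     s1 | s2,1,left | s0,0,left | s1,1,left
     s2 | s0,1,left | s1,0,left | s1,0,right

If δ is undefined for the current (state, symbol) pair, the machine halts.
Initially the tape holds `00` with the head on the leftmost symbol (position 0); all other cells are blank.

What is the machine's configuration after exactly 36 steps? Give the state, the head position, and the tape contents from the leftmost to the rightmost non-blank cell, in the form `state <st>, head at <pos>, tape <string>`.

state s2, head at -4, tape 0000000

s0 | .....[0]0   read 0 → write 0, move right, go to s2
s2 | .....0[0]   read 0 → write 1, move left, go to s0
s0 | .....[0]1   read 0 → write 0, move right, go to s2
s2 | .....0[1]   read 1 → write 0, move left, go to s1
s1 | .....[0]0   read 0 → write 1, move left, go to s2
s2 | ....[.]10   read . → write 0, move right, go to s1
s1 | ....0[1]0   read 1 → write 0, move left, go to s0
s0 | ....[0]00   read 0 → write 0, move right, go to s2
s2 | ....0[0]0   read 0 → write 1, move left, go to s0
s0 | ....[0]10   read 0 → write 0, move right, go to s2
s2 | ....0[1]0   read 1 → write 0, move left, go to s1
s1 | ....[0]00   read 0 → write 1, move left, go to s2
s2 | ...[.]100   read . → write 0, move right, go to s1
s1 | ...0[1]00   read 1 → write 0, move left, go to s0
s0 | ...[0]000   read 0 → write 0, move right, go to s2
s2 | ...0[0]00   read 0 → write 1, move left, go to s0
s0 | ...[0]100   read 0 → write 0, move right, go to s2
s2 | ...0[1]00   read 1 → write 0, move left, go to s1
s1 | ...[0]000   read 0 → write 1, move left, go to s2
s2 | ..[.]1000   read . → write 0, move right, go to s1
s1 | ..0[1]000   read 1 → write 0, move left, go to s0
s0 | ..[0]0000   read 0 → write 0, move right, go to s2
s2 | ..0[0]000   read 0 → write 1, move left, go to s0
s0 | ..[0]1000   read 0 → write 0, move right, go to s2
s2 | ..0[1]000   read 1 → write 0, move left, go to s1
s1 | ..[0]0000   read 0 → write 1, move left, go to s2
s2 | .[.]10000   read . → write 0, move right, go to s1
s1 | .0[1]0000   read 1 → write 0, move left, go to s0
s0 | .[0]00000   read 0 → write 0, move right, go to s2
s2 | .0[0]0000   read 0 → write 1, move left, go to s0
s0 | .[0]10000   read 0 → write 0, move right, go to s2
s2 | .0[1]0000   read 1 → write 0, move left, go to s1
s1 | .[0]00000   read 0 → write 1, move left, go to s2
s2 | [.]100000   read . → write 0, move right, go to s1
s1 | 0[1]00000   read 1 → write 0, move left, go to s0
s0 | [0]000000   read 0 → write 0, move right, go to s2
s2 | 0[0]00000
After 36 steps: state s2, head at -4, tape 0000000.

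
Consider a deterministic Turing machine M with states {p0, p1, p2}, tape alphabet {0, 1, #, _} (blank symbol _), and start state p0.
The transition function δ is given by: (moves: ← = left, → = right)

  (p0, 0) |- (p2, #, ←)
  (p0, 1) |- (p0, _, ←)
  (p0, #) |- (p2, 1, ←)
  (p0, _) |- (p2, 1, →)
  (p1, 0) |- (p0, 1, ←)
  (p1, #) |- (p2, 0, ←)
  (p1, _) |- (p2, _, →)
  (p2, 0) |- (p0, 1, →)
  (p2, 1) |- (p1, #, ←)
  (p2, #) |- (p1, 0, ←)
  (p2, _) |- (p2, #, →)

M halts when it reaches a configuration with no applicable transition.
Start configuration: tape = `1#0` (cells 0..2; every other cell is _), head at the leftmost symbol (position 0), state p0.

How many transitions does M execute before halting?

state=p0 head=0 tape=__[1]#0   (p0,1)→(p0,_,←)
state=p0 head=-1 tape=_[_]_#0   (p0,_)→(p2,1,→)
state=p2 head=0 tape=_1[_]#0   (p2,_)→(p2,#,→)
state=p2 head=1 tape=_1#[#]0   (p2,#)→(p1,0,←)
state=p1 head=0 tape=_1[#]00   (p1,#)→(p2,0,←)
state=p2 head=-1 tape=_[1]000   (p2,1)→(p1,#,←)
state=p1 head=-2 tape=[_]#000   (p1,_)→(p2,_,→)
state=p2 head=-1 tape=_[#]000   (p2,#)→(p1,0,←)
state=p1 head=-2 tape=[_]0000   (p1,_)→(p2,_,→)
state=p2 head=-1 tape=_[0]000   (p2,0)→(p0,1,→)
state=p0 head=0 tape=_1[0]00   (p0,0)→(p2,#,←)
state=p2 head=-1 tape=_[1]#00   (p2,1)→(p1,#,←)
state=p1 head=-2 tape=[_]##00   (p1,_)→(p2,_,→)
state=p2 head=-1 tape=_[#]#00   (p2,#)→(p1,0,←)
state=p1 head=-2 tape=[_]0#00   (p1,_)→(p2,_,→)
state=p2 head=-1 tape=_[0]#00   (p2,0)→(p0,1,→)
state=p0 head=0 tape=_1[#]00   (p0,#)→(p2,1,←)
state=p2 head=-1 tape=_[1]100   (p2,1)→(p1,#,←)
state=p1 head=-2 tape=[_]#100   (p1,_)→(p2,_,→)
state=p2 head=-1 tape=_[#]100   (p2,#)→(p1,0,←)
state=p1 head=-2 tape=[_]0100   (p1,_)→(p2,_,→)
state=p2 head=-1 tape=_[0]100   (p2,0)→(p0,1,→)
state=p0 head=0 tape=_1[1]00   (p0,1)→(p0,_,←)
state=p0 head=-1 tape=_[1]_00   (p0,1)→(p0,_,←)
state=p0 head=-2 tape=[_]__00   (p0,_)→(p2,1,→)
state=p2 head=-1 tape=1[_]_00   (p2,_)→(p2,#,→)
state=p2 head=0 tape=1#[_]00   (p2,_)→(p2,#,→)
state=p2 head=1 tape=1##[0]0   (p2,0)→(p0,1,→)
state=p0 head=2 tape=1##1[0]   (p0,0)→(p2,#,←)
state=p2 head=1 tape=1##[1]#   (p2,1)→(p1,#,←)
state=p1 head=0 tape=1#[#]##   (p1,#)→(p2,0,←)
state=p2 head=-1 tape=1[#]0##   (p2,#)→(p1,0,←)
state=p1 head=-2 tape=[1]00##
M halts after 32 transitions.

32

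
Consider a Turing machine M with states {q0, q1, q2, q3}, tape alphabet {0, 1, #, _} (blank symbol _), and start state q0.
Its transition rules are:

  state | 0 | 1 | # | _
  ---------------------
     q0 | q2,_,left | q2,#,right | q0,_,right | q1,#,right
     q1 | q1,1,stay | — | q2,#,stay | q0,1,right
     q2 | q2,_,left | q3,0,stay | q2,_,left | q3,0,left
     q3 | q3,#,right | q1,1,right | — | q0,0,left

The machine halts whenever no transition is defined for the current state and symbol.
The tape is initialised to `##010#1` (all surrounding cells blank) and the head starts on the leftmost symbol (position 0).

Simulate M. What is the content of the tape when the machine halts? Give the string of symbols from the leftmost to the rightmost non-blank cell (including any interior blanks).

#10_10#1

q0 | _[#]#010#1   read # → write _, move right, go to q0
q0 | __[#]010#1   read # → write _, move right, go to q0
q0 | ___[0]10#1   read 0 → write _, move left, go to q2
q2 | __[_]_10#1   read _ → write 0, move left, go to q3
q3 | _[_]0_10#1   read _ → write 0, move left, go to q0
q0 | [_]00_10#1   read _ → write #, move right, go to q1
q1 | #[0]0_10#1   read 0 → write 1, move stay, go to q1
q1 | #[1]0_10#1
The non-blank tape span at halt is #10_10#1.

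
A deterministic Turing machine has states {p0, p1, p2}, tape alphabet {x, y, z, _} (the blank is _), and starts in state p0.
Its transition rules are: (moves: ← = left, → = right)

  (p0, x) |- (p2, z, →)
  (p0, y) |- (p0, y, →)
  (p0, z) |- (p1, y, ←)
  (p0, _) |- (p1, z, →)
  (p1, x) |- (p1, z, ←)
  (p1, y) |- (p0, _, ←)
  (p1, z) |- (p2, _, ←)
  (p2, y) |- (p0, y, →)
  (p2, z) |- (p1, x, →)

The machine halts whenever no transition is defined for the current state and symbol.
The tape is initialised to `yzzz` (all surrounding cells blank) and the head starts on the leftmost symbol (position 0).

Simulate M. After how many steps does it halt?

state=p0 head=0 tape=_[y]zzz   (p0,y)→(p0,y,→)
state=p0 head=1 tape=_y[z]zz   (p0,z)→(p1,y,←)
state=p1 head=0 tape=_[y]yzz   (p1,y)→(p0,_,←)
state=p0 head=-1 tape=[_]_yzz   (p0,_)→(p1,z,→)
state=p1 head=0 tape=z[_]yzz
M halts after 4 transitions.

4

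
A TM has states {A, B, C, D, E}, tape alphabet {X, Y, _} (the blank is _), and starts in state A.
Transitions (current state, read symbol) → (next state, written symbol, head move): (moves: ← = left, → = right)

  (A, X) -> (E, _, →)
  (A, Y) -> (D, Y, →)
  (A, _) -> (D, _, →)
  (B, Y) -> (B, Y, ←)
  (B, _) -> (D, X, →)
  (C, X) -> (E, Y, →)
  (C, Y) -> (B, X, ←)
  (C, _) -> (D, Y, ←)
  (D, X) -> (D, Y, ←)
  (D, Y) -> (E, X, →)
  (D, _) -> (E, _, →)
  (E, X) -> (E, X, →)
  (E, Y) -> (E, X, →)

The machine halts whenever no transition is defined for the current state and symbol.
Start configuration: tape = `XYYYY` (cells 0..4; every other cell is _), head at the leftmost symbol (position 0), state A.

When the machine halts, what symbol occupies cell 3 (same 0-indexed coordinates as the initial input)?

A | [X]YYYY_   read X → write _, move →, go to E
E | _[Y]YYY_   read Y → write X, move →, go to E
E | _X[Y]YY_   read Y → write X, move →, go to E
E | _XX[Y]Y_   read Y → write X, move →, go to E
E | _XXX[Y]_   read Y → write X, move →, go to E
E | _XXXX[_]
Cell 3 holds X when M halts.

X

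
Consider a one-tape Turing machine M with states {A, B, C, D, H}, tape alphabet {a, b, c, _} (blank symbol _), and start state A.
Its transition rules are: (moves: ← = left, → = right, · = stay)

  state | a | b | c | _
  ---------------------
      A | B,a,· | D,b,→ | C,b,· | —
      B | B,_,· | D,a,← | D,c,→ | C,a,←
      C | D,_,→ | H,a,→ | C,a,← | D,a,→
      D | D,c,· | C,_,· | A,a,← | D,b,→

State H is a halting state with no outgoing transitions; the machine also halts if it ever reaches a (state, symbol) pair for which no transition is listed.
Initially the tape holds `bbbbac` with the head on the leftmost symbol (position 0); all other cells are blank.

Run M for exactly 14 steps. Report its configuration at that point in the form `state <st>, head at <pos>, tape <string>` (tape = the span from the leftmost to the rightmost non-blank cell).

state=A head=0 tape=[b]bbbac   (A,b)→(D,b,→)
state=D head=1 tape=b[b]bbac   (D,b)→(C,_,·)
state=C head=1 tape=b[_]bbac   (C,_)→(D,a,→)
state=D head=2 tape=ba[b]bac   (D,b)→(C,_,·)
state=C head=2 tape=ba[_]bac   (C,_)→(D,a,→)
state=D head=3 tape=baa[b]ac   (D,b)→(C,_,·)
state=C head=3 tape=baa[_]ac   (C,_)→(D,a,→)
state=D head=4 tape=baaa[a]c   (D,a)→(D,c,·)
state=D head=4 tape=baaa[c]c   (D,c)→(A,a,←)
state=A head=3 tape=baa[a]ac   (A,a)→(B,a,·)
state=B head=3 tape=baa[a]ac   (B,a)→(B,_,·)
state=B head=3 tape=baa[_]ac   (B,_)→(C,a,←)
state=C head=2 tape=ba[a]aac   (C,a)→(D,_,→)
state=D head=3 tape=ba_[a]ac   (D,a)→(D,c,·)
state=D head=3 tape=ba_[c]ac
After 14 steps: state D, head at 3, tape ba_cac.

state D, head at 3, tape ba_cac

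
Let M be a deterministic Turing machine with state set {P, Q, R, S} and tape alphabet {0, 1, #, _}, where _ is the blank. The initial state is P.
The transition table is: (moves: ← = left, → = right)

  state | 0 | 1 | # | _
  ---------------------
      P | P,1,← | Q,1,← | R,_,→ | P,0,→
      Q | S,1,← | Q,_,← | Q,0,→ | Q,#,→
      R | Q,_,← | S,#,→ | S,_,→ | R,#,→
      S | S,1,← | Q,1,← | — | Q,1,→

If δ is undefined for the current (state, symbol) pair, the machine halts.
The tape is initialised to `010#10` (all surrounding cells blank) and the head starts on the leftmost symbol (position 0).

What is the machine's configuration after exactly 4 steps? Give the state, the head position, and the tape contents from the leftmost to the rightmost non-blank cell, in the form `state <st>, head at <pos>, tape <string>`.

state S, head at -2, tape 1110#10

P | __[0]10#10   read 0 → write 1, move ←, go to P
P | _[_]110#10   read _ → write 0, move →, go to P
P | _0[1]10#10   read 1 → write 1, move ←, go to Q
Q | _[0]110#10   read 0 → write 1, move ←, go to S
S | [_]1110#10
After 4 steps: state S, head at -2, tape 1110#10.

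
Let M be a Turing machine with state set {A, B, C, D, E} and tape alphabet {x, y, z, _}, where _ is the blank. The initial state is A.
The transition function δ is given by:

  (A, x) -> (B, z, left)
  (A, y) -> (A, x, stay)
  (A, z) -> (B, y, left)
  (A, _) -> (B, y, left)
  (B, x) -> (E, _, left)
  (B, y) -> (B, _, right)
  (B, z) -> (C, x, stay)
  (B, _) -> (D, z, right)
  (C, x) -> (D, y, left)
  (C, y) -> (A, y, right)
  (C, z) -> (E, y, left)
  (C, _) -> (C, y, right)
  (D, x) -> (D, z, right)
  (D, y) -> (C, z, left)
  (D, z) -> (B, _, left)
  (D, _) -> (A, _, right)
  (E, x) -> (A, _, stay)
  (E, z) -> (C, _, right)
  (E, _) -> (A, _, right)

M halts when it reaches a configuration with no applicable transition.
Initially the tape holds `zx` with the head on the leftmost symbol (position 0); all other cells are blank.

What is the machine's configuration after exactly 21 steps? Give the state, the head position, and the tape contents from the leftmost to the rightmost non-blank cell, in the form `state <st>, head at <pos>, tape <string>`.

state B, head at -4, tape z__zx

A | ____[z]x   read z → write y, move left, go to B
B | ___[_]yx   read _ → write z, move right, go to D
D | ___z[y]x   read y → write z, move left, go to C
C | ___[z]zx   read z → write y, move left, go to E
E | __[_]yzx   read _ → write _, move right, go to A
A | ___[y]zx   read y → write x, move stay, go to A
A | ___[x]zx   read x → write z, move left, go to B
B | __[_]zzx   read _ → write z, move right, go to D
D | __z[z]zx   read z → write _, move left, go to B
B | __[z]_zx   read z → write x, move stay, go to C
C | __[x]_zx   read x → write y, move left, go to D
D | _[_]y_zx   read _ → write _, move right, go to A
A | __[y]_zx   read y → write x, move stay, go to A
A | __[x]_zx   read x → write z, move left, go to B
B | _[_]z_zx   read _ → write z, move right, go to D
D | _z[z]_zx   read z → write _, move left, go to B
B | _[z]__zx   read z → write x, move stay, go to C
C | _[x]__zx   read x → write y, move left, go to D
D | [_]y__zx   read _ → write _, move right, go to A
A | _[y]__zx   read y → write x, move stay, go to A
A | _[x]__zx   read x → write z, move left, go to B
B | [_]z__zx
After 21 steps: state B, head at -4, tape z__zx.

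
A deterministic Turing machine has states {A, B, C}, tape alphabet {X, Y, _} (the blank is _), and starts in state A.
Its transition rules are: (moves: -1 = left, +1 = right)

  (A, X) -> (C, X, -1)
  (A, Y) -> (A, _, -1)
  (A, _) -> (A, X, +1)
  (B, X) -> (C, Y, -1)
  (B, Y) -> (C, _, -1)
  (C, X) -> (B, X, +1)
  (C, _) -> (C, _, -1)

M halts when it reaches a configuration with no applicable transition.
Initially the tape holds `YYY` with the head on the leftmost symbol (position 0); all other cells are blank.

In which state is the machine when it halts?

B

state=A head=0 tape=_[Y]YY   (A,Y)→(A,_,-1)
state=A head=-1 tape=[_]_YY   (A,_)→(A,X,+1)
state=A head=0 tape=X[_]YY   (A,_)→(A,X,+1)
state=A head=1 tape=XX[Y]Y   (A,Y)→(A,_,-1)
state=A head=0 tape=X[X]_Y   (A,X)→(C,X,-1)
state=C head=-1 tape=[X]X_Y   (C,X)→(B,X,+1)
state=B head=0 tape=X[X]_Y   (B,X)→(C,Y,-1)
state=C head=-1 tape=[X]Y_Y   (C,X)→(B,X,+1)
state=B head=0 tape=X[Y]_Y   (B,Y)→(C,_,-1)
state=C head=-1 tape=[X]__Y   (C,X)→(B,X,+1)
state=B head=0 tape=X[_]_Y
No transition is defined for (B, _); M halts in state B.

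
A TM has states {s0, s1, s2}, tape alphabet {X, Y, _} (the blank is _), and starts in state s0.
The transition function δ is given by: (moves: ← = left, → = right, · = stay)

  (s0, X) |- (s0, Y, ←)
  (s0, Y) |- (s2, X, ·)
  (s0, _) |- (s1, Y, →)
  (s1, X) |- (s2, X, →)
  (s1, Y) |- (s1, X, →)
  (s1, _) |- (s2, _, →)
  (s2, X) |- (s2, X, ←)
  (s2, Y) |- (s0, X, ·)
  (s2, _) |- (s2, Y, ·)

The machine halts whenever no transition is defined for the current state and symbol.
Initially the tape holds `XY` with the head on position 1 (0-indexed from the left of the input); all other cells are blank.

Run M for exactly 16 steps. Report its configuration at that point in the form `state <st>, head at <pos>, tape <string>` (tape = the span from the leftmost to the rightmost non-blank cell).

s0 | ___X[Y]   read Y → write X, move ·, go to s2
s2 | ___X[X]   read X → write X, move ←, go to s2
s2 | ___[X]X   read X → write X, move ←, go to s2
s2 | __[_]XX   read _ → write Y, move ·, go to s2
s2 | __[Y]XX   read Y → write X, move ·, go to s0
s0 | __[X]XX   read X → write Y, move ←, go to s0
s0 | _[_]YXX   read _ → write Y, move →, go to s1
s1 | _Y[Y]XX   read Y → write X, move →, go to s1
s1 | _YX[X]X   read X → write X, move →, go to s2
s2 | _YXX[X]   read X → write X, move ←, go to s2
s2 | _YX[X]X   read X → write X, move ←, go to s2
s2 | _Y[X]XX   read X → write X, move ←, go to s2
s2 | _[Y]XXX   read Y → write X, move ·, go to s0
s0 | _[X]XXX   read X → write Y, move ←, go to s0
s0 | [_]YXXX   read _ → write Y, move →, go to s1
s1 | Y[Y]XXX   read Y → write X, move →, go to s1
s1 | YX[X]XX
After 16 steps: state s1, head at -1, tape YXXXX.

state s1, head at -1, tape YXXXX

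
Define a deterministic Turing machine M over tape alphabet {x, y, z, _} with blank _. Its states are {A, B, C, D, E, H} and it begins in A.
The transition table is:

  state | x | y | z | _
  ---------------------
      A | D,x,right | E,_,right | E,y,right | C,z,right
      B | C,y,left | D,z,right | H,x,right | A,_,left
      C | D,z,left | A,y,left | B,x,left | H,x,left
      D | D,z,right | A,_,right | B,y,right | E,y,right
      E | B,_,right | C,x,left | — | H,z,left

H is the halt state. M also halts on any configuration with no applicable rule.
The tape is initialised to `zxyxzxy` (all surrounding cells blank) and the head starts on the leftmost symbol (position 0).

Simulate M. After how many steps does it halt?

state=A head=0 tape=_[z]xyxzxy   (A,z)→(E,y,right)
state=E head=1 tape=_y[x]yxzxy   (E,x)→(B,_,right)
state=B head=2 tape=_y_[y]xzxy   (B,y)→(D,z,right)
state=D head=3 tape=_y_z[x]zxy   (D,x)→(D,z,right)
state=D head=4 tape=_y_zz[z]xy   (D,z)→(B,y,right)
state=B head=5 tape=_y_zzy[x]y   (B,x)→(C,y,left)
state=C head=4 tape=_y_zz[y]yy   (C,y)→(A,y,left)
state=A head=3 tape=_y_z[z]yyy   (A,z)→(E,y,right)
state=E head=4 tape=_y_zy[y]yy   (E,y)→(C,x,left)
state=C head=3 tape=_y_z[y]xyy   (C,y)→(A,y,left)
state=A head=2 tape=_y_[z]yxyy   (A,z)→(E,y,right)
state=E head=3 tape=_y_y[y]xyy   (E,y)→(C,x,left)
state=C head=2 tape=_y_[y]xxyy   (C,y)→(A,y,left)
state=A head=1 tape=_y[_]yxxyy   (A,_)→(C,z,right)
state=C head=2 tape=_yz[y]xxyy   (C,y)→(A,y,left)
state=A head=1 tape=_y[z]yxxyy   (A,z)→(E,y,right)
state=E head=2 tape=_yy[y]xxyy   (E,y)→(C,x,left)
state=C head=1 tape=_y[y]xxxyy   (C,y)→(A,y,left)
state=A head=0 tape=_[y]yxxxyy   (A,y)→(E,_,right)
state=E head=1 tape=__[y]xxxyy   (E,y)→(C,x,left)
state=C head=0 tape=_[_]xxxxyy   (C,_)→(H,x,left)
state=H head=-1 tape=[_]xxxxxyy
M halts after 21 transitions.

21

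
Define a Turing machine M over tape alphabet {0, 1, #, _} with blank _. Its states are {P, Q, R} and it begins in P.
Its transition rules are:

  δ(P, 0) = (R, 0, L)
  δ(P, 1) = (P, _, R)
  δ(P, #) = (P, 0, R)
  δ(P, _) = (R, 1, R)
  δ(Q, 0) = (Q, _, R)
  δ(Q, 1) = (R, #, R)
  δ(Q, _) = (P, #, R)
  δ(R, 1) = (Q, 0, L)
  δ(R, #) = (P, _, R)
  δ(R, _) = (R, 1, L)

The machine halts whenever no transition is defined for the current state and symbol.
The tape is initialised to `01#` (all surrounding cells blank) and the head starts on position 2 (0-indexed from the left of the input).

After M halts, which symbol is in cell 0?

_

state=P head=2 tape=01[#]_____   (P,#)→(P,0,R)
state=P head=3 tape=010[_]____   (P,_)→(R,1,R)
state=R head=4 tape=0101[_]___   (R,_)→(R,1,L)
state=R head=3 tape=010[1]1___   (R,1)→(Q,0,L)
state=Q head=2 tape=01[0]01___   (Q,0)→(Q,_,R)
state=Q head=3 tape=01_[0]1___   (Q,0)→(Q,_,R)
state=Q head=4 tape=01__[1]___   (Q,1)→(R,#,R)
state=R head=5 tape=01__#[_]__   (R,_)→(R,1,L)
state=R head=4 tape=01__[#]1__   (R,#)→(P,_,R)
state=P head=5 tape=01___[1]__   (P,1)→(P,_,R)
state=P head=6 tape=01____[_]_   (P,_)→(R,1,R)
state=R head=7 tape=01____1[_]   (R,_)→(R,1,L)
state=R head=6 tape=01____[1]1   (R,1)→(Q,0,L)
state=Q head=5 tape=01___[_]01   (Q,_)→(P,#,R)
state=P head=6 tape=01___#[0]1   (P,0)→(R,0,L)
state=R head=5 tape=01___[#]01   (R,#)→(P,_,R)
state=P head=6 tape=01____[0]1   (P,0)→(R,0,L)
state=R head=5 tape=01___[_]01   (R,_)→(R,1,L)
state=R head=4 tape=01__[_]101   (R,_)→(R,1,L)
state=R head=3 tape=01_[_]1101   (R,_)→(R,1,L)
state=R head=2 tape=01[_]11101   (R,_)→(R,1,L)
state=R head=1 tape=0[1]111101   (R,1)→(Q,0,L)
state=Q head=0 tape=[0]0111101   (Q,0)→(Q,_,R)
state=Q head=1 tape=_[0]111101   (Q,0)→(Q,_,R)
state=Q head=2 tape=__[1]11101   (Q,1)→(R,#,R)
state=R head=3 tape=__#[1]1101   (R,1)→(Q,0,L)
state=Q head=2 tape=__[#]01101
Cell 0 holds _ when M halts.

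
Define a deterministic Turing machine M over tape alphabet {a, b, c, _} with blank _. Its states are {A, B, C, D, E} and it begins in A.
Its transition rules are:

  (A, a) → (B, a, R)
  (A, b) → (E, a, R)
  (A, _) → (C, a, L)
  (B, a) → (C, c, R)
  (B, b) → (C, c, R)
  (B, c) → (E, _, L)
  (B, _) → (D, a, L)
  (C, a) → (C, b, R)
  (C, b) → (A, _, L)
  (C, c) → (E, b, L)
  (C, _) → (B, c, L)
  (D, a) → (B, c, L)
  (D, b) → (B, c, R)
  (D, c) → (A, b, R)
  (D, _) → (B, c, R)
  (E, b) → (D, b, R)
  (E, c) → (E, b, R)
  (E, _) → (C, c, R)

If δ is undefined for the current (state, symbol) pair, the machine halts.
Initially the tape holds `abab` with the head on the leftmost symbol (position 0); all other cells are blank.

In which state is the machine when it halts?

state=A head=0 tape=[a]bab_   (A,a)→(B,a,R)
state=B head=1 tape=a[b]ab_   (B,b)→(C,c,R)
state=C head=2 tape=ac[a]b_   (C,a)→(C,b,R)
state=C head=3 tape=acb[b]_   (C,b)→(A,_,L)
state=A head=2 tape=ac[b]__   (A,b)→(E,a,R)
state=E head=3 tape=aca[_]_   (E,_)→(C,c,R)
state=C head=4 tape=acac[_]   (C,_)→(B,c,L)
state=B head=3 tape=aca[c]c   (B,c)→(E,_,L)
state=E head=2 tape=ac[a]_c
No transition is defined for (E, a); M halts in state E.

E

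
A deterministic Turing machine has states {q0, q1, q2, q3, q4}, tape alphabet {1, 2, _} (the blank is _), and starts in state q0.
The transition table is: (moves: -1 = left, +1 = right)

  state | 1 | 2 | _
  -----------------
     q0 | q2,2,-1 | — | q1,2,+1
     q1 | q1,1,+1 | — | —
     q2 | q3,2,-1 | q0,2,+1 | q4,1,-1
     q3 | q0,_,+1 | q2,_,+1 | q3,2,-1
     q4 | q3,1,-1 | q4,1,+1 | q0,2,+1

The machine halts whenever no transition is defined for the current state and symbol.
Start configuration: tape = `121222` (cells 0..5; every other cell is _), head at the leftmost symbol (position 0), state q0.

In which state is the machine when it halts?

q0

q0 | __[1]21222   read 1 → write 2, move -1, go to q2
q2 | _[_]221222   read _ → write 1, move -1, go to q4
q4 | [_]1221222   read _ → write 2, move +1, go to q0
q0 | 2[1]221222   read 1 → write 2, move -1, go to q2
q2 | [2]2221222   read 2 → write 2, move +1, go to q0
q0 | 2[2]221222
No transition is defined for (q0, 2); M halts in state q0.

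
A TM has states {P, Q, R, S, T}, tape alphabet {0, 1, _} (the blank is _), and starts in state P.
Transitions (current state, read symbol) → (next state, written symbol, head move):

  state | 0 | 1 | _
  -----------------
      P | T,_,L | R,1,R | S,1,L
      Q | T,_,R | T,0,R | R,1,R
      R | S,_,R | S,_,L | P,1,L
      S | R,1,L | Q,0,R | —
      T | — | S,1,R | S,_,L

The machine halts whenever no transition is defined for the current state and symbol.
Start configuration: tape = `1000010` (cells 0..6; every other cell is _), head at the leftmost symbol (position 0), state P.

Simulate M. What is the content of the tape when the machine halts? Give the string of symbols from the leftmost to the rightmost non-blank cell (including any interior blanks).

P | [1]000010_   read 1 → write 1, move R, go to R
R | 1[0]00010_   read 0 → write _, move R, go to S
S | 1_[0]0010_   read 0 → write 1, move L, go to R
R | 1[_]10010_   read _ → write 1, move L, go to P
P | [1]110010_   read 1 → write 1, move R, go to R
R | 1[1]10010_   read 1 → write _, move L, go to S
S | [1]_10010_   read 1 → write 0, move R, go to Q
Q | 0[_]10010_   read _ → write 1, move R, go to R
R | 01[1]0010_   read 1 → write _, move L, go to S
S | 0[1]_0010_   read 1 → write 0, move R, go to Q
Q | 00[_]0010_   read _ → write 1, move R, go to R
R | 001[0]010_   read 0 → write _, move R, go to S
S | 001_[0]10_   read 0 → write 1, move L, go to R
R | 001[_]110_   read _ → write 1, move L, go to P
P | 00[1]1110_   read 1 → write 1, move R, go to R
R | 001[1]110_   read 1 → write _, move L, go to S
S | 00[1]_110_   read 1 → write 0, move R, go to Q
Q | 000[_]110_   read _ → write 1, move R, go to R
R | 0001[1]10_   read 1 → write _, move L, go to S
S | 000[1]_10_   read 1 → write 0, move R, go to Q
Q | 0000[_]10_   read _ → write 1, move R, go to R
R | 00001[1]0_   read 1 → write _, move L, go to S
S | 0000[1]_0_   read 1 → write 0, move R, go to Q
Q | 00000[_]0_   read _ → write 1, move R, go to R
R | 000001[0]_   read 0 → write _, move R, go to S
S | 000001_[_]
The non-blank tape span at halt is 000001.

000001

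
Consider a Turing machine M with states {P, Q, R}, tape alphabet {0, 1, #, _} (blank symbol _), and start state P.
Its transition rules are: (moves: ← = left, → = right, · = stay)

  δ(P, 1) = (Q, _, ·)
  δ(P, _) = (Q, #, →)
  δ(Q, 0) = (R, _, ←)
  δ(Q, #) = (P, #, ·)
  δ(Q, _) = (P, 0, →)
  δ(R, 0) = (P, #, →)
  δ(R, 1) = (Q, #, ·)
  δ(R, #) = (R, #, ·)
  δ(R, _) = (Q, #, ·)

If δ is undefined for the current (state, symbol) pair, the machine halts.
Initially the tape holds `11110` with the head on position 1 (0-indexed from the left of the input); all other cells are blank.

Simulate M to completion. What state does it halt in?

state=P head=1 tape=1[1]110   (P,1)→(Q,_,·)
state=Q head=1 tape=1[_]110   (Q,_)→(P,0,→)
state=P head=2 tape=10[1]10   (P,1)→(Q,_,·)
state=Q head=2 tape=10[_]10   (Q,_)→(P,0,→)
state=P head=3 tape=100[1]0   (P,1)→(Q,_,·)
state=Q head=3 tape=100[_]0   (Q,_)→(P,0,→)
state=P head=4 tape=1000[0]
No transition is defined for (P, 0); M halts in state P.

P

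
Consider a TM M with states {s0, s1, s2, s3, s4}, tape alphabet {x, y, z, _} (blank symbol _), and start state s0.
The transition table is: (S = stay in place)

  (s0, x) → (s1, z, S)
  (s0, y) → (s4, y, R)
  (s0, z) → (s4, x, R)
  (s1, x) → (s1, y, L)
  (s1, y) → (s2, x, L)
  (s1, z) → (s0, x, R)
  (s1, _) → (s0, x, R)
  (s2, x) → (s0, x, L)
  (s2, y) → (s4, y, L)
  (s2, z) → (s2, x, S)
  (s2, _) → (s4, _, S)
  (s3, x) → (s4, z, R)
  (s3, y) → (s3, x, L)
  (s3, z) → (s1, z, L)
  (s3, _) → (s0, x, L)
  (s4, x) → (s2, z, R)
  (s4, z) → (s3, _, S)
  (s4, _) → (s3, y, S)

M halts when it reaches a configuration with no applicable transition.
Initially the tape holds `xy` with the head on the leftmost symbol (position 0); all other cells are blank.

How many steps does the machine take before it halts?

s0 | _[x]y___   read x → write z, move S, go to s1
s1 | _[z]y___   read z → write x, move R, go to s0
s0 | _x[y]___   read y → write y, move R, go to s4
s4 | _xy[_]__   read _ → write y, move S, go to s3
s3 | _xy[y]__   read y → write x, move L, go to s3
s3 | _x[y]x__   read y → write x, move L, go to s3
s3 | _[x]xx__   read x → write z, move R, go to s4
s4 | _z[x]x__   read x → write z, move R, go to s2
s2 | _zz[x]__   read x → write x, move L, go to s0
s0 | _z[z]x__   read z → write x, move R, go to s4
s4 | _zx[x]__   read x → write z, move R, go to s2
s2 | _zxz[_]_   read _ → write _, move S, go to s4
s4 | _zxz[_]_   read _ → write y, move S, go to s3
s3 | _zxz[y]_   read y → write x, move L, go to s3
s3 | _zx[z]x_   read z → write z, move L, go to s1
s1 | _z[x]zx_   read x → write y, move L, go to s1
s1 | _[z]yzx_   read z → write x, move R, go to s0
s0 | _x[y]zx_   read y → write y, move R, go to s4
s4 | _xy[z]x_   read z → write _, move S, go to s3
s3 | _xy[_]x_   read _ → write x, move L, go to s0
s0 | _x[y]xx_   read y → write y, move R, go to s4
s4 | _xy[x]x_   read x → write z, move R, go to s2
s2 | _xyz[x]_   read x → write x, move L, go to s0
s0 | _xy[z]x_   read z → write x, move R, go to s4
s4 | _xyx[x]_   read x → write z, move R, go to s2
s2 | _xyxz[_]   read _ → write _, move S, go to s4
s4 | _xyxz[_]   read _ → write y, move S, go to s3
s3 | _xyxz[y]   read y → write x, move L, go to s3
s3 | _xyx[z]x   read z → write z, move L, go to s1
s1 | _xy[x]zx   read x → write y, move L, go to s1
s1 | _x[y]yzx   read y → write x, move L, go to s2
s2 | _[x]xyzx   read x → write x, move L, go to s0
s0 | [_]xxyzx
M halts after 32 transitions.

32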